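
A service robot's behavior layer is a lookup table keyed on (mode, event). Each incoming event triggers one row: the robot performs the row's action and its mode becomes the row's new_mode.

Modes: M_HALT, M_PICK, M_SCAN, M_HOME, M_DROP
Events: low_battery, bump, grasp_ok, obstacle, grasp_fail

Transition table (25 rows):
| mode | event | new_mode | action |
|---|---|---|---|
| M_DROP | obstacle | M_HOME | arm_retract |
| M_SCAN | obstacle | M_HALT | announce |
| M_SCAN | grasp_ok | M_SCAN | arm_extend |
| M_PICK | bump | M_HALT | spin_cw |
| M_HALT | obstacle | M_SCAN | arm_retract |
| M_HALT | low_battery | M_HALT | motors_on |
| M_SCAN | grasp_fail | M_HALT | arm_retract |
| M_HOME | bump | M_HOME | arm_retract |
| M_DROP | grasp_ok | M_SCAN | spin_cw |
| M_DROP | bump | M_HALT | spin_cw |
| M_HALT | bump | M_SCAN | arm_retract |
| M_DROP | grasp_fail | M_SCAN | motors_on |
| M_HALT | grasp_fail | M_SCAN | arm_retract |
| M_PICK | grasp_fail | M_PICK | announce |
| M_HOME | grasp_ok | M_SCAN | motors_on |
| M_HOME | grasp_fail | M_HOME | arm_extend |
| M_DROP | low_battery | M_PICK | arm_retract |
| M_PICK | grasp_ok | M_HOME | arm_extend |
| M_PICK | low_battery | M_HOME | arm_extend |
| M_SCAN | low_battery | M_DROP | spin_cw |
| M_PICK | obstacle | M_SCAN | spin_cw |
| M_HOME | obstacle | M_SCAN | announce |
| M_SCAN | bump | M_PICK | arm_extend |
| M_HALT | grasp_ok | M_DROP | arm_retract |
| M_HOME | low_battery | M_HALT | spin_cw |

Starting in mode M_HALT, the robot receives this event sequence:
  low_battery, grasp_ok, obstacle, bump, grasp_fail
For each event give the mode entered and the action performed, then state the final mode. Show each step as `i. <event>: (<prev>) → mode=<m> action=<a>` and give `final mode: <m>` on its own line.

1. low_battery: (M_HALT) → mode=M_HALT action=motors_on
2. grasp_ok: (M_HALT) → mode=M_DROP action=arm_retract
3. obstacle: (M_DROP) → mode=M_HOME action=arm_retract
4. bump: (M_HOME) → mode=M_HOME action=arm_retract
5. grasp_fail: (M_HOME) → mode=M_HOME action=arm_extend

final mode: M_HOME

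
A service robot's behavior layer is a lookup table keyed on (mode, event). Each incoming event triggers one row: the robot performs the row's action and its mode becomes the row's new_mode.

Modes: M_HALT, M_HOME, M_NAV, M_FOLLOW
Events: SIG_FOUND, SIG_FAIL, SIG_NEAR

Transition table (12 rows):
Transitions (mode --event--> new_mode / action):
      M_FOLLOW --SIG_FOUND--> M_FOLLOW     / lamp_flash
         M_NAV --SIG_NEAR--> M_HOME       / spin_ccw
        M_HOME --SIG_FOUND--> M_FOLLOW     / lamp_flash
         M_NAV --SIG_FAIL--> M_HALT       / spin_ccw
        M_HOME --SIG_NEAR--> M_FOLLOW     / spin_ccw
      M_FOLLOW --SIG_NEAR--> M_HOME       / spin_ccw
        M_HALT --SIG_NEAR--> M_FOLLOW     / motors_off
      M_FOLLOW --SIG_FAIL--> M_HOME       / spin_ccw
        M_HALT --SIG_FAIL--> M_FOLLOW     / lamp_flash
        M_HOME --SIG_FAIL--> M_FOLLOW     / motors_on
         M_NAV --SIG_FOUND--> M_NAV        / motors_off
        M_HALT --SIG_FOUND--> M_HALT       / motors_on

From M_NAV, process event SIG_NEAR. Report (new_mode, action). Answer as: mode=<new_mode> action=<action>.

current mode = M_NAV; filter table to that mode:
  (M_NAV, SIG_NEAR) → (M_HOME, spin_ccw)  ← event matches
  (M_NAV, SIG_FAIL) → (M_HALT, spin_ccw)
  (M_NAV, SIG_FOUND) → (M_NAV, motors_off)
event = SIG_NEAR selects (M_HOME, spin_ccw)

mode=M_HOME action=spin_ccw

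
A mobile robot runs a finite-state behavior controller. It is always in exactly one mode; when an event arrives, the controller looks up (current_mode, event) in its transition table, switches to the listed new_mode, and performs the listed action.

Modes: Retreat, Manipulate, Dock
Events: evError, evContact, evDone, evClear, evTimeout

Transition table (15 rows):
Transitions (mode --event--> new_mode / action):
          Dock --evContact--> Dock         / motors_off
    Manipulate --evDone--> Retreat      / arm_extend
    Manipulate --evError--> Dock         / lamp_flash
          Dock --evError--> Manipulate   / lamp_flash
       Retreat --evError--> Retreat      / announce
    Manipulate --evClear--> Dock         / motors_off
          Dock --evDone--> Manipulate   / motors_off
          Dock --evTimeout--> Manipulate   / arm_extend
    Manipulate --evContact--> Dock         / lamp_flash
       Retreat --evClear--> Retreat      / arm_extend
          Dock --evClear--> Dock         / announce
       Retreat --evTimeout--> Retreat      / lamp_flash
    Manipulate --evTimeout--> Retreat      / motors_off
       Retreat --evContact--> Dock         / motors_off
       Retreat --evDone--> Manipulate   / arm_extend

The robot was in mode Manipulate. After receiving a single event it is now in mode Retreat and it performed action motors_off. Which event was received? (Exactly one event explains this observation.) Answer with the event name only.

evTimeout

try evError: (Manipulate, evError) → (Dock, lamp_flash)
try evContact: (Manipulate, evContact) → (Dock, lamp_flash)
try evDone: (Manipulate, evDone) → (Retreat, arm_extend)
try evClear: (Manipulate, evClear) → (Dock, motors_off)
try evTimeout: (Manipulate, evTimeout) → (Retreat, motors_off)  ← matches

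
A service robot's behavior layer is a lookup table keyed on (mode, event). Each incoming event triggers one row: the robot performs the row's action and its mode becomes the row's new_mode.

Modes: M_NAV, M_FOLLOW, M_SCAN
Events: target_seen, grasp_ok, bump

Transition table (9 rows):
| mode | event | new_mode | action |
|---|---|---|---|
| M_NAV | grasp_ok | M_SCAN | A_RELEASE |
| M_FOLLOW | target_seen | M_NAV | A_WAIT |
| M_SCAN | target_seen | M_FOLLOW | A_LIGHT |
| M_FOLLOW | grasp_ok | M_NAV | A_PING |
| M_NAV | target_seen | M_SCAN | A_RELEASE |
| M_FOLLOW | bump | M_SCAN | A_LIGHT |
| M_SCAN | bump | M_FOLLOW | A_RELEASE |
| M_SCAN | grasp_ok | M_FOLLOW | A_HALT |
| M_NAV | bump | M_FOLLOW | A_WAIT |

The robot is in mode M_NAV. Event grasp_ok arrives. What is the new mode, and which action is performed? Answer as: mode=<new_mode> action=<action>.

current mode = M_NAV; filter table to that mode:
  (M_NAV, grasp_ok) → (M_SCAN, A_RELEASE)  ← event matches
  (M_NAV, target_seen) → (M_SCAN, A_RELEASE)
  (M_NAV, bump) → (M_FOLLOW, A_WAIT)
event = grasp_ok selects (M_SCAN, A_RELEASE)

mode=M_SCAN action=A_RELEASE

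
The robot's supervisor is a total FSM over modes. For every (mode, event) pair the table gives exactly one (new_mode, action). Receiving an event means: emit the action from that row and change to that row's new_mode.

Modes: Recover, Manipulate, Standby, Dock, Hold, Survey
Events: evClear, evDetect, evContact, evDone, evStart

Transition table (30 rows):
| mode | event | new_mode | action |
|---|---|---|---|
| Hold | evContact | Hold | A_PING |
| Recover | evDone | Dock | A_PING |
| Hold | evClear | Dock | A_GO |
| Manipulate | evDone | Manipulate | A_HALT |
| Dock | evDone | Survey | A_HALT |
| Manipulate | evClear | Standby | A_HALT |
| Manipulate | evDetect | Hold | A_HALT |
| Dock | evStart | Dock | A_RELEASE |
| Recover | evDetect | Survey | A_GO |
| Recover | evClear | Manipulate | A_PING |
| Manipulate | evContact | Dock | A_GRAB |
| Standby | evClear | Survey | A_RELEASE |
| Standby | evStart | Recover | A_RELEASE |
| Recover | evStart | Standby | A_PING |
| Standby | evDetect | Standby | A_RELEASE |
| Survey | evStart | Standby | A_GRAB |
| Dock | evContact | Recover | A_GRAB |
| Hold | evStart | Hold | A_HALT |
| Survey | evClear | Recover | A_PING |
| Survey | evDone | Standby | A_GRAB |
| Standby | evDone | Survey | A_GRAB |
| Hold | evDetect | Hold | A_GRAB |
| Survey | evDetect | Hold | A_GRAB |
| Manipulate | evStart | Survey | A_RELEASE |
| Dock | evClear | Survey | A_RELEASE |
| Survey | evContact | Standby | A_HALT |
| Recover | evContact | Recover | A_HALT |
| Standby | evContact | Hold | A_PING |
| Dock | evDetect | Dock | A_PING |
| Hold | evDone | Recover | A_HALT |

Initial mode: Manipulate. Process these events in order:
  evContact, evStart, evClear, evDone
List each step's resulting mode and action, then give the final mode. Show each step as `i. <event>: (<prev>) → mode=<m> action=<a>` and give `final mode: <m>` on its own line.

final mode: Standby

1. evContact: (Manipulate) → mode=Dock action=A_GRAB
2. evStart: (Dock) → mode=Dock action=A_RELEASE
3. evClear: (Dock) → mode=Survey action=A_RELEASE
4. evDone: (Survey) → mode=Standby action=A_GRAB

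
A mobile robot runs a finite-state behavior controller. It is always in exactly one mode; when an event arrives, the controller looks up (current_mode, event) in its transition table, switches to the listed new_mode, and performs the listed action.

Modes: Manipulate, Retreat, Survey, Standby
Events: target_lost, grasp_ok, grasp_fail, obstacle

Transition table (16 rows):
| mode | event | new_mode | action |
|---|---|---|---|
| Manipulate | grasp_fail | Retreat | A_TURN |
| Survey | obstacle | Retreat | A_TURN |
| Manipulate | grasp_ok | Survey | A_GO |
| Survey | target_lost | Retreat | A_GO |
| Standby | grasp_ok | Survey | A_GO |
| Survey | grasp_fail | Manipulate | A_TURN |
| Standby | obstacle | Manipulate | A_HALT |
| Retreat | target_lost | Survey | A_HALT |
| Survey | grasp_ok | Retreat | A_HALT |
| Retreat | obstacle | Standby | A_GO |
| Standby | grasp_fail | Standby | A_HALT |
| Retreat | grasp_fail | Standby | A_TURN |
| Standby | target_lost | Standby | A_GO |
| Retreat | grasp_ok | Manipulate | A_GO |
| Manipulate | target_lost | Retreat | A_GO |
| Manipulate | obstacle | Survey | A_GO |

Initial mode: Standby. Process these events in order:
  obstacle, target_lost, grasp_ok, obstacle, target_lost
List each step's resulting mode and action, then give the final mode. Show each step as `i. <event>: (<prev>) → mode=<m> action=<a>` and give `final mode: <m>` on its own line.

1. obstacle: (Standby) → mode=Manipulate action=A_HALT
2. target_lost: (Manipulate) → mode=Retreat action=A_GO
3. grasp_ok: (Retreat) → mode=Manipulate action=A_GO
4. obstacle: (Manipulate) → mode=Survey action=A_GO
5. target_lost: (Survey) → mode=Retreat action=A_GO

final mode: Retreat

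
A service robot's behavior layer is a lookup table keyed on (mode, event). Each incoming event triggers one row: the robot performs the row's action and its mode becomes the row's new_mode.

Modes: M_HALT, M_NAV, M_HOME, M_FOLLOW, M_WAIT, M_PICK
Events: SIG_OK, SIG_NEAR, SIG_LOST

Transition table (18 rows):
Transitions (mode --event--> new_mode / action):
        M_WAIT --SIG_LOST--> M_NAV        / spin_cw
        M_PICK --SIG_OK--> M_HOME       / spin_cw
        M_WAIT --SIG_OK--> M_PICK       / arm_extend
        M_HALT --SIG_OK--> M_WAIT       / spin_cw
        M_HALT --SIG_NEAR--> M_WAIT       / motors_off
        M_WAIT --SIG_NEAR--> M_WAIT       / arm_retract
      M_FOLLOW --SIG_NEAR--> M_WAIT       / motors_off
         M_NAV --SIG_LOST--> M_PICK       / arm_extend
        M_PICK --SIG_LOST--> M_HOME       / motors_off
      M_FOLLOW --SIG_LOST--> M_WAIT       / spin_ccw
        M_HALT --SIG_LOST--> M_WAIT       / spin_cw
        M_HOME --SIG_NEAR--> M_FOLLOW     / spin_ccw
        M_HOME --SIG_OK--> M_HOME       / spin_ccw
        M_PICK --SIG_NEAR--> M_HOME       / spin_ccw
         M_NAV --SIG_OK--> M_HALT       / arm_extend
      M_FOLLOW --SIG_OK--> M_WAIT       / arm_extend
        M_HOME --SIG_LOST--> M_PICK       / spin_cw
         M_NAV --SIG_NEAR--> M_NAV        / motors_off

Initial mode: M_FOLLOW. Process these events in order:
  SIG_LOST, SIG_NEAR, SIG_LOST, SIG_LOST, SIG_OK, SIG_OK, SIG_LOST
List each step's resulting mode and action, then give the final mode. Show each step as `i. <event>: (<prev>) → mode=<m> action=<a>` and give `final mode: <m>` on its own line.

final mode: M_PICK

1. SIG_LOST: (M_FOLLOW) → mode=M_WAIT action=spin_ccw
2. SIG_NEAR: (M_WAIT) → mode=M_WAIT action=arm_retract
3. SIG_LOST: (M_WAIT) → mode=M_NAV action=spin_cw
4. SIG_LOST: (M_NAV) → mode=M_PICK action=arm_extend
5. SIG_OK: (M_PICK) → mode=M_HOME action=spin_cw
6. SIG_OK: (M_HOME) → mode=M_HOME action=spin_ccw
7. SIG_LOST: (M_HOME) → mode=M_PICK action=spin_cw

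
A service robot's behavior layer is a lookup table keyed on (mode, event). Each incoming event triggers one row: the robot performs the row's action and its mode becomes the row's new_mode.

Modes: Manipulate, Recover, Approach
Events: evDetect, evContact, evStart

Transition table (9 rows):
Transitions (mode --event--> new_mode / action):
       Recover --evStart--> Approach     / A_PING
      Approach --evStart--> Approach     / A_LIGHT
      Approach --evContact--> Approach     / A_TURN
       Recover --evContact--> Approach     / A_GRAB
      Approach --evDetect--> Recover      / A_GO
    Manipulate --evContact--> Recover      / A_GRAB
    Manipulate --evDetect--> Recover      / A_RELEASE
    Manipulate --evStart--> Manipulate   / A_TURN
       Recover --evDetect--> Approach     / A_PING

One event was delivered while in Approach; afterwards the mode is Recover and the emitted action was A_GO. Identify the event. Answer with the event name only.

try evDetect: (Approach, evDetect) → (Recover, A_GO)  ← matches
try evContact: (Approach, evContact) → (Approach, A_TURN)
try evStart: (Approach, evStart) → (Approach, A_LIGHT)

evDetect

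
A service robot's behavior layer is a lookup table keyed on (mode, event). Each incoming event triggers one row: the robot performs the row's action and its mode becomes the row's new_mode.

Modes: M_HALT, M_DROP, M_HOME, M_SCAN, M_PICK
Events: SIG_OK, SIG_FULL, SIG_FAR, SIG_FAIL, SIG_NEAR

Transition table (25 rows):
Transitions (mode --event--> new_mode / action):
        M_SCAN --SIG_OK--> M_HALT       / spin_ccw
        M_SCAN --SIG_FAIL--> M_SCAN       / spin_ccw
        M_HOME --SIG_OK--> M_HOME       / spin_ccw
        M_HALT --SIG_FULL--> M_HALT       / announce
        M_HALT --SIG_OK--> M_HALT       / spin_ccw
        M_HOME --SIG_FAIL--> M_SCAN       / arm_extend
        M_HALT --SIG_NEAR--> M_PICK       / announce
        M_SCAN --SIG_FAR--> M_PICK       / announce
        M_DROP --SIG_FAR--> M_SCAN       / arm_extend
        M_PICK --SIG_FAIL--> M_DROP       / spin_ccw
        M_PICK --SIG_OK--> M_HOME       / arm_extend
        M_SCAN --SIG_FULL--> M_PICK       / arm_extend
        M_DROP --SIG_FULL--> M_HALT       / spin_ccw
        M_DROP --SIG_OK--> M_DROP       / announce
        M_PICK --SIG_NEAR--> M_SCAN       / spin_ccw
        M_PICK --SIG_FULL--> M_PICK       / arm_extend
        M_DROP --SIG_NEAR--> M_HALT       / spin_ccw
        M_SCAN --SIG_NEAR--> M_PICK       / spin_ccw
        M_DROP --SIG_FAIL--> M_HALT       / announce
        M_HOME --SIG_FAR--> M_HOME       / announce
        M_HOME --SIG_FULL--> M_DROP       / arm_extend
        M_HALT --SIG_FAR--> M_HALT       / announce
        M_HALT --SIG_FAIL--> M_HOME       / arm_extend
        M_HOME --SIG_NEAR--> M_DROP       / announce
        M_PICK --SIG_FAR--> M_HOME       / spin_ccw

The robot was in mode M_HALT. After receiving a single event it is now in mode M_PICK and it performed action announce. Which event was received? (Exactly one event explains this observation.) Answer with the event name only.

try SIG_OK: (M_HALT, SIG_OK) → (M_HALT, spin_ccw)
try SIG_FULL: (M_HALT, SIG_FULL) → (M_HALT, announce)
try SIG_FAR: (M_HALT, SIG_FAR) → (M_HALT, announce)
try SIG_FAIL: (M_HALT, SIG_FAIL) → (M_HOME, arm_extend)
try SIG_NEAR: (M_HALT, SIG_NEAR) → (M_PICK, announce)  ← matches

SIG_NEAR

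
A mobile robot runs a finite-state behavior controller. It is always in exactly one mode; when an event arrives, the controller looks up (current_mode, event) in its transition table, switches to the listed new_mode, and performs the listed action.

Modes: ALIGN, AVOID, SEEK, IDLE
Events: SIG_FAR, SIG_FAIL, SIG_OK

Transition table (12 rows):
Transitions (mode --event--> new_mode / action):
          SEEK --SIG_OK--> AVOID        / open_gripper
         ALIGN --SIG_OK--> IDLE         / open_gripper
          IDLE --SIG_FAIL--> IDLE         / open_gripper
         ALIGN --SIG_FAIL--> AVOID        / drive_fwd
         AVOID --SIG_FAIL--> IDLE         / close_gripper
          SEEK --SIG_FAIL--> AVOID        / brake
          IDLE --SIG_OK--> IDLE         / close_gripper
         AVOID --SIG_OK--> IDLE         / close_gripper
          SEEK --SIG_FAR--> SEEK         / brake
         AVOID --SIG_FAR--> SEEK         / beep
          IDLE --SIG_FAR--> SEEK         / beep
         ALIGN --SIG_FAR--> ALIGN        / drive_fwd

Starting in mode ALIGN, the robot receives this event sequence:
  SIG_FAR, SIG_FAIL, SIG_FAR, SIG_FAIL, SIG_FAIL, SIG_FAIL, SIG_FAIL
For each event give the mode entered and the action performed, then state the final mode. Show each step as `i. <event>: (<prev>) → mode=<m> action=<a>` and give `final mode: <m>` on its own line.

1. SIG_FAR: (ALIGN) → mode=ALIGN action=drive_fwd
2. SIG_FAIL: (ALIGN) → mode=AVOID action=drive_fwd
3. SIG_FAR: (AVOID) → mode=SEEK action=beep
4. SIG_FAIL: (SEEK) → mode=AVOID action=brake
5. SIG_FAIL: (AVOID) → mode=IDLE action=close_gripper
6. SIG_FAIL: (IDLE) → mode=IDLE action=open_gripper
7. SIG_FAIL: (IDLE) → mode=IDLE action=open_gripper

final mode: IDLE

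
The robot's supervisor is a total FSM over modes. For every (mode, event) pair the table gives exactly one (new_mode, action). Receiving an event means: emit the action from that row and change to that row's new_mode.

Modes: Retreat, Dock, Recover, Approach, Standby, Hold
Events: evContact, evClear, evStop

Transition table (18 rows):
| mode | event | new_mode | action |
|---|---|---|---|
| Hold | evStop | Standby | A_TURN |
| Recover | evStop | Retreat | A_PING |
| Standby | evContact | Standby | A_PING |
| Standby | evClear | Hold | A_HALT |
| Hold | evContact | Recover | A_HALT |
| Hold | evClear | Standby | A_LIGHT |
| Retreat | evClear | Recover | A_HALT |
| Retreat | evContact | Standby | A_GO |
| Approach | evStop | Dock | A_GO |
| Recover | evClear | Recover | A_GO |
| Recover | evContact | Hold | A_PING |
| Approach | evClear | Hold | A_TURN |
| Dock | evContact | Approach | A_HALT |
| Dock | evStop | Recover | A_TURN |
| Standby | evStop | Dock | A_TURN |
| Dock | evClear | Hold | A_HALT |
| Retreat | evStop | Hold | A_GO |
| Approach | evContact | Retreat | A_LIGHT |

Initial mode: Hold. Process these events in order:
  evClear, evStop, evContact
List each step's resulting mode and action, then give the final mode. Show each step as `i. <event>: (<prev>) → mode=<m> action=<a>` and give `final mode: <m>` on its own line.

final mode: Approach

1. evClear: (Hold) → mode=Standby action=A_LIGHT
2. evStop: (Standby) → mode=Dock action=A_TURN
3. evContact: (Dock) → mode=Approach action=A_HALT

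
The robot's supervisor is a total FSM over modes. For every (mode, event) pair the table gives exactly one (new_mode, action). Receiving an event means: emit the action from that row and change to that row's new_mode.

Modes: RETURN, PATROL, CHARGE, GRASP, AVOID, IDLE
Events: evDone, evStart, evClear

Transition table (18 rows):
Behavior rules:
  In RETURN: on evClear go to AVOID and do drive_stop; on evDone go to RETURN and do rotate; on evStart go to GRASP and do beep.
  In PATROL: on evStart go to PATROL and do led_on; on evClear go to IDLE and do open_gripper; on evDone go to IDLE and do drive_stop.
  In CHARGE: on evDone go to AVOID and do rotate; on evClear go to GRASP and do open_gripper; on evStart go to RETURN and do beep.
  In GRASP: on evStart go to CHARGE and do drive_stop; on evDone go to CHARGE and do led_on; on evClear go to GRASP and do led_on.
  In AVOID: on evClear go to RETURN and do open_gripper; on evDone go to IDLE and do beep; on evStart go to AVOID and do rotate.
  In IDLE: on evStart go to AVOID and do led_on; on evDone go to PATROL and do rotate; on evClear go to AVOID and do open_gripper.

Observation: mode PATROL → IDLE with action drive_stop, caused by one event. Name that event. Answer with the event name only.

try evDone: (PATROL, evDone) → (IDLE, drive_stop)  ← matches
try evStart: (PATROL, evStart) → (PATROL, led_on)
try evClear: (PATROL, evClear) → (IDLE, open_gripper)

evDone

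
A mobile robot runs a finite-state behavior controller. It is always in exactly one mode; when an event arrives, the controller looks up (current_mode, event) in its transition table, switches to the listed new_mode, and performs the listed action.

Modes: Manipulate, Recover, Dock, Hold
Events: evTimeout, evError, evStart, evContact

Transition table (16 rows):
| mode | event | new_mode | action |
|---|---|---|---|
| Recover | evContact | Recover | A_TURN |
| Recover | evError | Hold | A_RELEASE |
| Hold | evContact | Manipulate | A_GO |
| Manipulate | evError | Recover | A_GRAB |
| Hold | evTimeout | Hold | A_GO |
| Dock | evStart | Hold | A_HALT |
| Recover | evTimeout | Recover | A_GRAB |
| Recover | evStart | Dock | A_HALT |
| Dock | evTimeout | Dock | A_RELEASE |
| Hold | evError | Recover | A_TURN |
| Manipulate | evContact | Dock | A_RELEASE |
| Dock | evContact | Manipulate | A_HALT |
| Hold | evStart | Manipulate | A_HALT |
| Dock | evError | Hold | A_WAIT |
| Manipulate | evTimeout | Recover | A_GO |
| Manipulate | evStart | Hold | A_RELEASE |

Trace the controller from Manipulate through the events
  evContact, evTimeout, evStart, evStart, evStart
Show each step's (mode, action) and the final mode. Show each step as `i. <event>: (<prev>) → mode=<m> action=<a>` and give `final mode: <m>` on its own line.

final mode: Hold

1. evContact: (Manipulate) → mode=Dock action=A_RELEASE
2. evTimeout: (Dock) → mode=Dock action=A_RELEASE
3. evStart: (Dock) → mode=Hold action=A_HALT
4. evStart: (Hold) → mode=Manipulate action=A_HALT
5. evStart: (Manipulate) → mode=Hold action=A_RELEASE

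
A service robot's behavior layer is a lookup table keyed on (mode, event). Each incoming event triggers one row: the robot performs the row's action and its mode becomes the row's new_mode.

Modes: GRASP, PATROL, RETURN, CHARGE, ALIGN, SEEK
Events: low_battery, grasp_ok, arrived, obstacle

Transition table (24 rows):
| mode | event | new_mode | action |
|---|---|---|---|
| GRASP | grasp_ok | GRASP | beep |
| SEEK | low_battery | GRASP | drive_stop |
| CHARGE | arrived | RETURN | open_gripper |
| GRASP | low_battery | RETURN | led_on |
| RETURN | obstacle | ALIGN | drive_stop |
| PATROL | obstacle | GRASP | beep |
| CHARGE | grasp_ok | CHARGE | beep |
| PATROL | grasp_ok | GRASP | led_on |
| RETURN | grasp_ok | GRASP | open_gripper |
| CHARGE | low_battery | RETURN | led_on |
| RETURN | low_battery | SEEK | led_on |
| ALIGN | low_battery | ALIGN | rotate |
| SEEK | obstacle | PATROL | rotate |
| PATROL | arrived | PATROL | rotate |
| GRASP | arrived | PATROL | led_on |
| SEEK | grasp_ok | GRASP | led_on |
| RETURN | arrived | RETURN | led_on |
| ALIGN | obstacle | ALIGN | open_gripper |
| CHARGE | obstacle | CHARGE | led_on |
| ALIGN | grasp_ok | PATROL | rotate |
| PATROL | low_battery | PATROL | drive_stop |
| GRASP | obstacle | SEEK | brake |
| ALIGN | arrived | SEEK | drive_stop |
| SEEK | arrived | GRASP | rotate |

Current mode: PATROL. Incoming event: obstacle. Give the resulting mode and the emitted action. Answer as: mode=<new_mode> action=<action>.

mode=GRASP action=beep

current mode = PATROL; filter table to that mode:
  (PATROL, obstacle) → (GRASP, beep)  ← event matches
  (PATROL, grasp_ok) → (GRASP, led_on)
  (PATROL, arrived) → (PATROL, rotate)
  (PATROL, low_battery) → (PATROL, drive_stop)
event = obstacle selects (GRASP, beep)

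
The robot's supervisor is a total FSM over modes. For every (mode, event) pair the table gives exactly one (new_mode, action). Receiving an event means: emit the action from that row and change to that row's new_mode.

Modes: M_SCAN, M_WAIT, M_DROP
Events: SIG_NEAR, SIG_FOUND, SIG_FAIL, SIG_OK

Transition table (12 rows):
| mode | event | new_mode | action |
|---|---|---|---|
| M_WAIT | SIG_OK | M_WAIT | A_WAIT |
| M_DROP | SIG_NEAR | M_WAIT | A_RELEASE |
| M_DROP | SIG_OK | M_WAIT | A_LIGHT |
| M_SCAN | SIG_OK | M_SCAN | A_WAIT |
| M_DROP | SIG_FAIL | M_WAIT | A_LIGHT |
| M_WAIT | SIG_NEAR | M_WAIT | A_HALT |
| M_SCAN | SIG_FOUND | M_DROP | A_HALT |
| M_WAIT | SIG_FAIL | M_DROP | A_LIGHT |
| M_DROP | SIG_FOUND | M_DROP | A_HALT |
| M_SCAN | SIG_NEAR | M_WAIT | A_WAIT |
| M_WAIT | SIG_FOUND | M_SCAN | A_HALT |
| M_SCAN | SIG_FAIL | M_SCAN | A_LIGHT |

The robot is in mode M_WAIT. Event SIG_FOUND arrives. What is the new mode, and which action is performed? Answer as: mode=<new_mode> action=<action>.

mode=M_SCAN action=A_HALT

current mode = M_WAIT; filter table to that mode:
  (M_WAIT, SIG_OK) → (M_WAIT, A_WAIT)
  (M_WAIT, SIG_NEAR) → (M_WAIT, A_HALT)
  (M_WAIT, SIG_FAIL) → (M_DROP, A_LIGHT)
  (M_WAIT, SIG_FOUND) → (M_SCAN, A_HALT)  ← event matches
event = SIG_FOUND selects (M_SCAN, A_HALT)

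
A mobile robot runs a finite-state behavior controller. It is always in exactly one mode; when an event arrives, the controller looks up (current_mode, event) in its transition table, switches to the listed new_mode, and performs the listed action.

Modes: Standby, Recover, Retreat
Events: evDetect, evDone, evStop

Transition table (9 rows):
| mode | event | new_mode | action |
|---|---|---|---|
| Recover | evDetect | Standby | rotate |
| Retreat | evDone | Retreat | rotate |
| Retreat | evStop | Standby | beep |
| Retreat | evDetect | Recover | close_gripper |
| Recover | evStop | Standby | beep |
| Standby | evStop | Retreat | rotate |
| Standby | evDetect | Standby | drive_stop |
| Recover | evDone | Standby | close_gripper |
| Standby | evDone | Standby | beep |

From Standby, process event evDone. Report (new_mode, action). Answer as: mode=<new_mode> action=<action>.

mode=Standby action=beep

current mode = Standby; filter table to that mode:
  (Standby, evStop) → (Retreat, rotate)
  (Standby, evDetect) → (Standby, drive_stop)
  (Standby, evDone) → (Standby, beep)  ← event matches
event = evDone selects (Standby, beep)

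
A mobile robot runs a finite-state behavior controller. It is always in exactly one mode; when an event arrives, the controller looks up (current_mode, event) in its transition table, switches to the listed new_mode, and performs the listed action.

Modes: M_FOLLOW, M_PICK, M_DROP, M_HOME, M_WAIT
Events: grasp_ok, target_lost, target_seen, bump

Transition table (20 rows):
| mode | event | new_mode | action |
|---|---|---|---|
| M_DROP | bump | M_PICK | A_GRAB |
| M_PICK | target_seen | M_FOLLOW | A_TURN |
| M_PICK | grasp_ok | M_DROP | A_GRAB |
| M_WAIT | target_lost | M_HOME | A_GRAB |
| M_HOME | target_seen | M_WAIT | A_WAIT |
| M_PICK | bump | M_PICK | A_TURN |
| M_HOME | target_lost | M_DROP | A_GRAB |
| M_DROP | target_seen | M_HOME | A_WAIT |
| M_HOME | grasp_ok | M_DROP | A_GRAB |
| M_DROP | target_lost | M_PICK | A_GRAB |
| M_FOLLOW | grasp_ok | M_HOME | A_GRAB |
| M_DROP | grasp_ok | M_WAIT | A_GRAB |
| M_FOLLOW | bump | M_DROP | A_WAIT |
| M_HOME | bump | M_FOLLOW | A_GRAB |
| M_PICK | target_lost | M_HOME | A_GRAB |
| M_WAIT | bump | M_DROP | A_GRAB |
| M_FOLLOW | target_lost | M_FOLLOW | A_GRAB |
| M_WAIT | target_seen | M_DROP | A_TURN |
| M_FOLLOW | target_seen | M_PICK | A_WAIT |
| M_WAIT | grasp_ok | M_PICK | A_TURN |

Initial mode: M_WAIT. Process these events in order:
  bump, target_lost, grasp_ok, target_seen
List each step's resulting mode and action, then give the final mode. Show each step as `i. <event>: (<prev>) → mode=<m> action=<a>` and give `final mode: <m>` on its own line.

final mode: M_HOME

1. bump: (M_WAIT) → mode=M_DROP action=A_GRAB
2. target_lost: (M_DROP) → mode=M_PICK action=A_GRAB
3. grasp_ok: (M_PICK) → mode=M_DROP action=A_GRAB
4. target_seen: (M_DROP) → mode=M_HOME action=A_WAIT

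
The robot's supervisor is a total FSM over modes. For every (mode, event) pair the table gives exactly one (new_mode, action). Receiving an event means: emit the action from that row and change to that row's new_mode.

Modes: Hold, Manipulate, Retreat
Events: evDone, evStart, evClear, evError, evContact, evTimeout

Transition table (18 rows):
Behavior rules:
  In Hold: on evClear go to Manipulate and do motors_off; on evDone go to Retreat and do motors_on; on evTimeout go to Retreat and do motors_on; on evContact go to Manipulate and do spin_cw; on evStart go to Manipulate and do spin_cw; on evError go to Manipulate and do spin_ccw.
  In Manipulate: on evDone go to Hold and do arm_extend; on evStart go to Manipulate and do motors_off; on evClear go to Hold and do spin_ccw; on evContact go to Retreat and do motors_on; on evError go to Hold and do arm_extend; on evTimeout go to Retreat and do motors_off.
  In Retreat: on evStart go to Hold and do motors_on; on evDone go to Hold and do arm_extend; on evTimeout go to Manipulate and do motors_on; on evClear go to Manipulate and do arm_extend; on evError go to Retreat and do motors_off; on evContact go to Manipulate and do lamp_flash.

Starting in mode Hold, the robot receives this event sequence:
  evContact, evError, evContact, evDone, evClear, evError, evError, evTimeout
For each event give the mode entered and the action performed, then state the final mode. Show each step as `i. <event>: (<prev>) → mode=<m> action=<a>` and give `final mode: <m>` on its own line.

1. evContact: (Hold) → mode=Manipulate action=spin_cw
2. evError: (Manipulate) → mode=Hold action=arm_extend
3. evContact: (Hold) → mode=Manipulate action=spin_cw
4. evDone: (Manipulate) → mode=Hold action=arm_extend
5. evClear: (Hold) → mode=Manipulate action=motors_off
6. evError: (Manipulate) → mode=Hold action=arm_extend
7. evError: (Hold) → mode=Manipulate action=spin_ccw
8. evTimeout: (Manipulate) → mode=Retreat action=motors_off

final mode: Retreat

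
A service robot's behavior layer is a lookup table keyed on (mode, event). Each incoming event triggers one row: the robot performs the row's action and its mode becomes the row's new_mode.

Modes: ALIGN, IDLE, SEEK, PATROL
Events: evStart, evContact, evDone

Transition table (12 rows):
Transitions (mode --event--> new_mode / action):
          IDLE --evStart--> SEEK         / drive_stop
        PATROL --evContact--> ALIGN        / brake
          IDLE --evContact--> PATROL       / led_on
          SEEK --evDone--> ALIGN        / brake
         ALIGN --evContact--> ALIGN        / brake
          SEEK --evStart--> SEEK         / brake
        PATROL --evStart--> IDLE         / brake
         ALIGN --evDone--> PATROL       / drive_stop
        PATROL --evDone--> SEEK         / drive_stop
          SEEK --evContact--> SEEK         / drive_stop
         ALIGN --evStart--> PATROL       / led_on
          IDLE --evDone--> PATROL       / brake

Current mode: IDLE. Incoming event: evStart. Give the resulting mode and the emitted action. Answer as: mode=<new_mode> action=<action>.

mode=SEEK action=drive_stop

current mode = IDLE; filter table to that mode:
  (IDLE, evStart) → (SEEK, drive_stop)  ← event matches
  (IDLE, evContact) → (PATROL, led_on)
  (IDLE, evDone) → (PATROL, brake)
event = evStart selects (SEEK, drive_stop)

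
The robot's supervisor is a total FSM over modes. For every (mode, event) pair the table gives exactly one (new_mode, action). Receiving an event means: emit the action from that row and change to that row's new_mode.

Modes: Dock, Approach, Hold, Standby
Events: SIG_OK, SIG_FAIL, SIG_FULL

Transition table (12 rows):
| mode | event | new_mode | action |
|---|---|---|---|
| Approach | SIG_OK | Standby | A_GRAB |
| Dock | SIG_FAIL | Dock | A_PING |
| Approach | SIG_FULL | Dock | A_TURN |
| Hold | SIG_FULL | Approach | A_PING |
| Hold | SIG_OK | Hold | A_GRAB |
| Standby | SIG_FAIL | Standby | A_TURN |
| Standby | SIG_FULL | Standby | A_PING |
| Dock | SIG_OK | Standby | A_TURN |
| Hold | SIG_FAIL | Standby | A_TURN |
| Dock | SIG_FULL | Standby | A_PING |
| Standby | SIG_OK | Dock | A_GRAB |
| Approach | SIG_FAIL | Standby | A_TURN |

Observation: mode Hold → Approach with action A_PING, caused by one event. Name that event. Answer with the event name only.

SIG_FULL

try SIG_OK: (Hold, SIG_OK) → (Hold, A_GRAB)
try SIG_FAIL: (Hold, SIG_FAIL) → (Standby, A_TURN)
try SIG_FULL: (Hold, SIG_FULL) → (Approach, A_PING)  ← matches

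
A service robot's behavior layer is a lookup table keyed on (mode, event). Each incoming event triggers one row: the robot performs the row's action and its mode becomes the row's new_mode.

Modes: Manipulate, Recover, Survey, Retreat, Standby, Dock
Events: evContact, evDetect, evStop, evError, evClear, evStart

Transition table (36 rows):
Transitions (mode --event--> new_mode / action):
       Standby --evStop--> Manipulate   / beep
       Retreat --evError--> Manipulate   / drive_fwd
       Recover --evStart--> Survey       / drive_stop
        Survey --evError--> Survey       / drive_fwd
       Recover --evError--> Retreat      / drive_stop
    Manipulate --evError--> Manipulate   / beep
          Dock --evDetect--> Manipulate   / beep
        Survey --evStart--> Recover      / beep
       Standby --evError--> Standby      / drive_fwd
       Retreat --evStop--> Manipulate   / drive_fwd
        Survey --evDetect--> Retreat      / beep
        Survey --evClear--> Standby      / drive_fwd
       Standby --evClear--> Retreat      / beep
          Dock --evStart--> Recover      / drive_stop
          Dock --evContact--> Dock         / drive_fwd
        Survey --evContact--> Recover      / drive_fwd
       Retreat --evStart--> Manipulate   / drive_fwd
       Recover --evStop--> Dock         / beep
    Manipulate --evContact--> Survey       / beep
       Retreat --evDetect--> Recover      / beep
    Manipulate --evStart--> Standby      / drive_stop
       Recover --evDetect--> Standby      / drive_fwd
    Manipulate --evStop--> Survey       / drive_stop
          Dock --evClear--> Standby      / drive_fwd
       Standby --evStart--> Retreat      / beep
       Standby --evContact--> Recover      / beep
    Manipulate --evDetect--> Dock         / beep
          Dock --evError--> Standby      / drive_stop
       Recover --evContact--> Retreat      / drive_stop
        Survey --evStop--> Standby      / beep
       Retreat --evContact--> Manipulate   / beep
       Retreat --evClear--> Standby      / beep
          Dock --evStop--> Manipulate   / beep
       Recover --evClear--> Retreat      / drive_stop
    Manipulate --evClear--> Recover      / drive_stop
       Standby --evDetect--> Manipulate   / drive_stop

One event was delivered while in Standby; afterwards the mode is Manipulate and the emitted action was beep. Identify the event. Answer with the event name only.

try evContact: (Standby, evContact) → (Recover, beep)
try evDetect: (Standby, evDetect) → (Manipulate, drive_stop)
try evStop: (Standby, evStop) → (Manipulate, beep)  ← matches
try evError: (Standby, evError) → (Standby, drive_fwd)
try evClear: (Standby, evClear) → (Retreat, beep)
try evStart: (Standby, evStart) → (Retreat, beep)

evStop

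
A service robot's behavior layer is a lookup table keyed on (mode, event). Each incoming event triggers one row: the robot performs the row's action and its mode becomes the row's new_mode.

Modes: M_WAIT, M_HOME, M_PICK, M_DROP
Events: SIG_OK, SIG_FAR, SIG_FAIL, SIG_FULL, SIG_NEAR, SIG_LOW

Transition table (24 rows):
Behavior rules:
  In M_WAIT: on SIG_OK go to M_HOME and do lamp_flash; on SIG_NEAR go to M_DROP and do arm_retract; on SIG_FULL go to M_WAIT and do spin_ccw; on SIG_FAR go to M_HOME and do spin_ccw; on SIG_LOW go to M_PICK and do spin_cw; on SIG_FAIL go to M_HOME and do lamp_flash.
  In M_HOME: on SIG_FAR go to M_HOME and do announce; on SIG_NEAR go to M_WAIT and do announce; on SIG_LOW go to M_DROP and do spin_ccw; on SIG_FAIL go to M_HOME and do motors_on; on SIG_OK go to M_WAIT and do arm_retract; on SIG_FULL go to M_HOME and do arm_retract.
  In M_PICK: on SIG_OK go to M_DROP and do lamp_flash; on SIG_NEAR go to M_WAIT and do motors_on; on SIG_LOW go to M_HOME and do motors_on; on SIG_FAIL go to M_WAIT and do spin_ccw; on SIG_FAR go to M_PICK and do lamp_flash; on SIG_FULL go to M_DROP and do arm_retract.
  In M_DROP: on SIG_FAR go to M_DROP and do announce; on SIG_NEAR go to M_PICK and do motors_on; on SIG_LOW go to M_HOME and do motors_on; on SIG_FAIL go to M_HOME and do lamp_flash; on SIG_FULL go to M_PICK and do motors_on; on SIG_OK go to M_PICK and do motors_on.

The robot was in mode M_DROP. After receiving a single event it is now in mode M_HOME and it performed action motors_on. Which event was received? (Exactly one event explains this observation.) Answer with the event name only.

try SIG_OK: (M_DROP, SIG_OK) → (M_PICK, motors_on)
try SIG_FAR: (M_DROP, SIG_FAR) → (M_DROP, announce)
try SIG_FAIL: (M_DROP, SIG_FAIL) → (M_HOME, lamp_flash)
try SIG_FULL: (M_DROP, SIG_FULL) → (M_PICK, motors_on)
try SIG_NEAR: (M_DROP, SIG_NEAR) → (M_PICK, motors_on)
try SIG_LOW: (M_DROP, SIG_LOW) → (M_HOME, motors_on)  ← matches

SIG_LOW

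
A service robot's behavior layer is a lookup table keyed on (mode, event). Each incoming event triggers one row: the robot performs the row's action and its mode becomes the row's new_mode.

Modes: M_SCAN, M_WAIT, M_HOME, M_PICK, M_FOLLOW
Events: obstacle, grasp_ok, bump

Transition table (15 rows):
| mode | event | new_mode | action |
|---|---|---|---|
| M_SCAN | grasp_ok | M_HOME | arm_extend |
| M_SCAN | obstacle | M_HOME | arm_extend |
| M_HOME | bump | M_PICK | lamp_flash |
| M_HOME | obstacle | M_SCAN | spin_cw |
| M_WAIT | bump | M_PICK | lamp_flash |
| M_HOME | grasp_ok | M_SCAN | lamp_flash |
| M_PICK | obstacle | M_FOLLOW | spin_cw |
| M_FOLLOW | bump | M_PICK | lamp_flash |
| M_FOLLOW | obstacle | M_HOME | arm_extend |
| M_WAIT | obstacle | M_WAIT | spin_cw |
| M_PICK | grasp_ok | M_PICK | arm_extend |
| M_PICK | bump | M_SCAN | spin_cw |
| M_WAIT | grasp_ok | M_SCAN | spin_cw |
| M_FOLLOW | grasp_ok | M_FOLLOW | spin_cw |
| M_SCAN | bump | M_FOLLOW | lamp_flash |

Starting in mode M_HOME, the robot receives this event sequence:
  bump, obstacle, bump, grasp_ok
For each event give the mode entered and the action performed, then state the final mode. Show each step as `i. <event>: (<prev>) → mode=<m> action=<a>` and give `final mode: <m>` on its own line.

final mode: M_PICK

1. bump: (M_HOME) → mode=M_PICK action=lamp_flash
2. obstacle: (M_PICK) → mode=M_FOLLOW action=spin_cw
3. bump: (M_FOLLOW) → mode=M_PICK action=lamp_flash
4. grasp_ok: (M_PICK) → mode=M_PICK action=arm_extend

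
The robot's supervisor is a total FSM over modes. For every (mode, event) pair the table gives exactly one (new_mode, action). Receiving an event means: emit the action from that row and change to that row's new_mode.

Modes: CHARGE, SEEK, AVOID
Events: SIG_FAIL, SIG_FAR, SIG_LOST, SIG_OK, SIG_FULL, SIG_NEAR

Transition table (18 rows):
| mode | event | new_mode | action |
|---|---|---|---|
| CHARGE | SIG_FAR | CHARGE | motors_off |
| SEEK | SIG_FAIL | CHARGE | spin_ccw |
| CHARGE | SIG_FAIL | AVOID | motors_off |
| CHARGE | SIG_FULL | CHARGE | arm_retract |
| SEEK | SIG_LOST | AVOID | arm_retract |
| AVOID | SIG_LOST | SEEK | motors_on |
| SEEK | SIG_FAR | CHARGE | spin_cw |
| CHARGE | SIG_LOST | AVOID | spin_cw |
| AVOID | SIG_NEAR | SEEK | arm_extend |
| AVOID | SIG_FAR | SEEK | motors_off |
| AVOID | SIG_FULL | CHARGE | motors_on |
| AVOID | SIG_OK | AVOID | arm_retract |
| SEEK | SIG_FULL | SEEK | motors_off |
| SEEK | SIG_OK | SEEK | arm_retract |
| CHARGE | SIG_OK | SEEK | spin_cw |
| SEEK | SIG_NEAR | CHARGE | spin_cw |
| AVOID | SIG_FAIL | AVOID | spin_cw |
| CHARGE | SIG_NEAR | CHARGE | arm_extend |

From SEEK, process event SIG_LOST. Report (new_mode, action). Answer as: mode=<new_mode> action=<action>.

current mode = SEEK; filter table to that mode:
  (SEEK, SIG_FAIL) → (CHARGE, spin_ccw)
  (SEEK, SIG_LOST) → (AVOID, arm_retract)  ← event matches
  (SEEK, SIG_FAR) → (CHARGE, spin_cw)
  (SEEK, SIG_FULL) → (SEEK, motors_off)
  (SEEK, SIG_OK) → (SEEK, arm_retract)
  (SEEK, SIG_NEAR) → (CHARGE, spin_cw)
event = SIG_LOST selects (AVOID, arm_retract)

mode=AVOID action=arm_retract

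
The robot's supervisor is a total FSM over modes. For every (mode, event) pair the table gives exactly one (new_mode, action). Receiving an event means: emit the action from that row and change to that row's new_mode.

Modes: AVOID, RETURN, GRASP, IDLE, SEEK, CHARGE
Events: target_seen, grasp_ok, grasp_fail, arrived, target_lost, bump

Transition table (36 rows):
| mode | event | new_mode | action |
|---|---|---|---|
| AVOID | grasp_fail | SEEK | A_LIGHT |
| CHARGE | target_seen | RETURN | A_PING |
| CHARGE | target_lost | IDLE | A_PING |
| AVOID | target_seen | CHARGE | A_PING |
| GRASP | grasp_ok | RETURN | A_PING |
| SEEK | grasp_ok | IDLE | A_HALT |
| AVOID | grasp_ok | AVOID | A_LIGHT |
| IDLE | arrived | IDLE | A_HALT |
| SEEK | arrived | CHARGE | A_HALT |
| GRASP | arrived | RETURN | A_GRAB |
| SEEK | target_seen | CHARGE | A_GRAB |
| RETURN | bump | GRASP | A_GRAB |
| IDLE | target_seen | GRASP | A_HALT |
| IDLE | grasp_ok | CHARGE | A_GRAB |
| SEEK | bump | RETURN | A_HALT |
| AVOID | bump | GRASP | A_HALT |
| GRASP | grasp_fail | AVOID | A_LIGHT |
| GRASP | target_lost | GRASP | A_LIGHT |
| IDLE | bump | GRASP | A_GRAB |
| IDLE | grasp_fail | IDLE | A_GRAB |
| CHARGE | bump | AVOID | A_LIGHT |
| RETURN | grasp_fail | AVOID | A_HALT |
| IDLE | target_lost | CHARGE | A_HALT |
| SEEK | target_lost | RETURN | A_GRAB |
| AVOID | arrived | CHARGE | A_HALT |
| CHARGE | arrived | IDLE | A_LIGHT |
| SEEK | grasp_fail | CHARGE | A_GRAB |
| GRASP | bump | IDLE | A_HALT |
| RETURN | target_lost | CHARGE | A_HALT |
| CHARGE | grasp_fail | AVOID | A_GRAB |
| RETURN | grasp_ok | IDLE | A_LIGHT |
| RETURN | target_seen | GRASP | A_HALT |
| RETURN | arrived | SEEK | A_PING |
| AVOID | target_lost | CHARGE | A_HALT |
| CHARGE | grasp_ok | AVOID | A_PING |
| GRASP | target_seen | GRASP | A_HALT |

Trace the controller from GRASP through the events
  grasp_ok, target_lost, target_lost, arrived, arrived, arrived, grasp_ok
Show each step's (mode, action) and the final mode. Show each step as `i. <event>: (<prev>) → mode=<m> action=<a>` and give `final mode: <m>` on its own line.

1. grasp_ok: (GRASP) → mode=RETURN action=A_PING
2. target_lost: (RETURN) → mode=CHARGE action=A_HALT
3. target_lost: (CHARGE) → mode=IDLE action=A_PING
4. arrived: (IDLE) → mode=IDLE action=A_HALT
5. arrived: (IDLE) → mode=IDLE action=A_HALT
6. arrived: (IDLE) → mode=IDLE action=A_HALT
7. grasp_ok: (IDLE) → mode=CHARGE action=A_GRAB

final mode: CHARGE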